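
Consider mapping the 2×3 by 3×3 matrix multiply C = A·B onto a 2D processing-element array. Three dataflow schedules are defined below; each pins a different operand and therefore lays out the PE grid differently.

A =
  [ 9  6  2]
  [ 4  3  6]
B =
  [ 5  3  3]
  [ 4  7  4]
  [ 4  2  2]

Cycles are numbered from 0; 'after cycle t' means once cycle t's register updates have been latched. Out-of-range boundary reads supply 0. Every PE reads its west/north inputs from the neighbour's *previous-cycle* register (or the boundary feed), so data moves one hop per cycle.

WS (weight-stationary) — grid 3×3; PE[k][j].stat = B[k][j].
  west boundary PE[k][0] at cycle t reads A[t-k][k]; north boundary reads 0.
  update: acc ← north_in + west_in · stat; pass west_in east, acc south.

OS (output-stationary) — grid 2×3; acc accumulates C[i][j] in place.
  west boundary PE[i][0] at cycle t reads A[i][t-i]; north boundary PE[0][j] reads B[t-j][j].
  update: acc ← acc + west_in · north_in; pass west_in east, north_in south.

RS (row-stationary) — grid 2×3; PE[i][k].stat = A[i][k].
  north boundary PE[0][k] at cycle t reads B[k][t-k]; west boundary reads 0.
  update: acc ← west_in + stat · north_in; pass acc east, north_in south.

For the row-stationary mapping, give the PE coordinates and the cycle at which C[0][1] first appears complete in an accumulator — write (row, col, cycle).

RS: C[0][1] accumulates in PE[0][2]:
  c0 r0c2: 0 / 0 / 0
  c1 r0c2: 0 / 0 / 0
  c2 r0c2: 77 / 77 / 4
  c3 r0c2: 73 / 73 / 2

(row, col, cycle) = (0, 2, 3)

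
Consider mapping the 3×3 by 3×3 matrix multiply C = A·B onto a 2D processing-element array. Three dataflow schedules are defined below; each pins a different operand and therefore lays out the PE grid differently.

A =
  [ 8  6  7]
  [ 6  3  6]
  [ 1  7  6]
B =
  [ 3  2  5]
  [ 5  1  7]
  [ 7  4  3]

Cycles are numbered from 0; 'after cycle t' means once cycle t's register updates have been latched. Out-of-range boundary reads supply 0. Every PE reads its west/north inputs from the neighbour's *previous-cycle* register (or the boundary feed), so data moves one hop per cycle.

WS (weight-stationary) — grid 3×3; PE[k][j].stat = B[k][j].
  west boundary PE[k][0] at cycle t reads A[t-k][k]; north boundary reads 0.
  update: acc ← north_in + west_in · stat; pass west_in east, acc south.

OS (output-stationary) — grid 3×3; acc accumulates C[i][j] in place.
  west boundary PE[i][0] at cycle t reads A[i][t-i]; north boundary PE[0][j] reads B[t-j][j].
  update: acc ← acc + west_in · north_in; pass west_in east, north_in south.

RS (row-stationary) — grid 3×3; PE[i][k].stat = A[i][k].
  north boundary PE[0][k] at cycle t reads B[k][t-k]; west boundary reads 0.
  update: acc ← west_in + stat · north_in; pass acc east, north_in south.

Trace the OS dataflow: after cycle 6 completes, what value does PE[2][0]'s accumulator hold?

OS 3×3: PE[2][0] cycle-by-cycle (with neighbour feeds):
  @0  [1,0]  acc 0  |  →0  ↓0
  @0  [2,0]  acc 0  |  →0  ↓0
  @1  [1,0]  acc 18  |  →6  ↓3
  @1  [2,0]  acc 0  |  →0  ↓0
  @2  [1,0]  acc 33  |  →3  ↓5
  @2  [2,0]  acc 3  |  →1  ↓3
  @3  [1,0]  acc 75  |  →6  ↓7
  @3  [2,0]  acc 38  |  →7  ↓5
  @4  [1,0]  acc 75  |  →0  ↓0
  @4  [2,0]  acc 80  |  →6  ↓7
  @5  [1,0]  acc 75  |  →0  ↓0
  @5  [2,0]  acc 80  |  →0  ↓0
  @6  [1,0]  acc 75  |  →0  ↓0
  @6  [2,0]  acc 80  |  →0  ↓0

PE[2][0].acc = 80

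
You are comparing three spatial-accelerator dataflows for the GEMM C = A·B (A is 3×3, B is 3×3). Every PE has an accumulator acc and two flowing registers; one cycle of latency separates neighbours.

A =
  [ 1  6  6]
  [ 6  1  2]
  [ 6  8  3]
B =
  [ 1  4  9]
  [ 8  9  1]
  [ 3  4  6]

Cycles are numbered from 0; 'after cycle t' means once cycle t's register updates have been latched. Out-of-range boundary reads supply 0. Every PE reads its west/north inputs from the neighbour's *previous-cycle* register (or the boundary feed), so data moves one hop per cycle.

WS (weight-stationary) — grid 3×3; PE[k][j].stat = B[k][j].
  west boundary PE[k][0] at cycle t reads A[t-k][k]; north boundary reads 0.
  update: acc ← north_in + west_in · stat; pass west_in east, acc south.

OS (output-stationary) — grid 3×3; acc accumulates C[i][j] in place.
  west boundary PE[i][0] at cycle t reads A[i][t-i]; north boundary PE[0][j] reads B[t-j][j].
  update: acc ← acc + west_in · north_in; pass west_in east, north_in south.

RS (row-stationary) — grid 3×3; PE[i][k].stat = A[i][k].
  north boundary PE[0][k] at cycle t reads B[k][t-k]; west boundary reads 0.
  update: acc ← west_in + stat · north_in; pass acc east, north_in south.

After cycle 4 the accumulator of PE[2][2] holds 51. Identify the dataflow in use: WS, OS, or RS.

dataflow = WS

Under WS (3×3), PE[2][2]:
  cycle 0: PE[2][2] → acc 0, east 0, south 0
  cycle 1: PE[2][2] → acc 0, east 0, south 0
  cycle 2: PE[2][2] → acc 0, east 0, south 0
  cycle 3: PE[2][2] → acc 0, east 0, south 0
  cycle 4: PE[2][2] → acc 51, east 6, south 51
Under OS (3×3), PE[2][2]:
  cycle 0: PE[2][2] → acc 0, east 0, south 0
  cycle 1: PE[2][2] → acc 0, east 0, south 0
  cycle 2: PE[2][2] → acc 0, east 0, south 0
  cycle 3: PE[2][2] → acc 0, east 0, south 0
  cycle 4: PE[2][2] → acc 54, east 6, south 9
Under RS (3×3), PE[2][2]:
  cycle 0: PE[2][2] → acc 0, east 0, south 0
  cycle 1: PE[2][2] → acc 0, east 0, south 0
  cycle 2: PE[2][2] → acc 0, east 0, south 0
  cycle 3: PE[2][2] → acc 0, east 0, south 0
  cycle 4: PE[2][2] → acc 79, east 79, south 3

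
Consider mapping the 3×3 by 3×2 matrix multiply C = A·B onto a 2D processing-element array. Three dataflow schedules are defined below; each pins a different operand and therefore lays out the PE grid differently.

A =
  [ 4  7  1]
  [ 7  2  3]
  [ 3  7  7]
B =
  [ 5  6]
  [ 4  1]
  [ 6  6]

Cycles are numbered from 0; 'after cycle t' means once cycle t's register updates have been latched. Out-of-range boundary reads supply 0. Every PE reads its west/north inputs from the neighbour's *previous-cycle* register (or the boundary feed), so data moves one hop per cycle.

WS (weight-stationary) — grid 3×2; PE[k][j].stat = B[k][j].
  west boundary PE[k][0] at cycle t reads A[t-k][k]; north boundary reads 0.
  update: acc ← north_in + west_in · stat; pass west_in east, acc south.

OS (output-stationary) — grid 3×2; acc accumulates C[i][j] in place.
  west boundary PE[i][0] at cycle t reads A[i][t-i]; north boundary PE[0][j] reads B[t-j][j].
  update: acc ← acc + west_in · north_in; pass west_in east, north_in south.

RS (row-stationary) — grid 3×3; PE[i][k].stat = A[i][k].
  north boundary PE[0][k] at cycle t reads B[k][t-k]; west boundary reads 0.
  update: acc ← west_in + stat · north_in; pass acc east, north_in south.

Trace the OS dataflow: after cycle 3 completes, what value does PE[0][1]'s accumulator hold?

PE[0][1].acc = 37

Tracing OS — 3×2 array, target PE[0][1]:
  cycle 0: PE[0][0] → acc 20, east 4, south 5
  cycle 0: PE[0][1] → acc 0, east 0, south 0
  cycle 1: PE[0][0] → acc 48, east 7, south 4
  cycle 1: PE[0][1] → acc 24, east 4, south 6
  cycle 2: PE[0][0] → acc 54, east 1, south 6
  cycle 2: PE[0][1] → acc 31, east 7, south 1
  cycle 3: PE[0][0] → acc 54, east 0, south 0
  cycle 3: PE[0][1] → acc 37, east 1, south 6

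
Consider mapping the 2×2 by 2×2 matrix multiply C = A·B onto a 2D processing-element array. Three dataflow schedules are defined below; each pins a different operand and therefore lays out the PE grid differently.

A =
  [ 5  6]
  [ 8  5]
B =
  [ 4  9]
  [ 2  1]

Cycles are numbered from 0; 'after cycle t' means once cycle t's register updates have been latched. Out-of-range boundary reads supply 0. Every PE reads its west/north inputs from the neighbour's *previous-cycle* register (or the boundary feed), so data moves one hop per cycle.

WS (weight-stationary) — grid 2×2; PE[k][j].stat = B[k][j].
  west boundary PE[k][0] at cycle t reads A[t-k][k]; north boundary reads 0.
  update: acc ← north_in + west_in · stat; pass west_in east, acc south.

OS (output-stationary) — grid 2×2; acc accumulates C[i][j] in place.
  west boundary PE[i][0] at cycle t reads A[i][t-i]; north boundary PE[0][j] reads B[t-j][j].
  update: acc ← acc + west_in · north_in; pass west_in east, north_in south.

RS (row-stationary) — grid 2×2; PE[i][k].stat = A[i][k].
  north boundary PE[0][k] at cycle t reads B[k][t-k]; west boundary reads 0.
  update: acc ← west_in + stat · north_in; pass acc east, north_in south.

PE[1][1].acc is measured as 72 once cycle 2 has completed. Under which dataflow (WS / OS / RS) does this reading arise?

dataflow = OS

WS (2×2 grid), PE[1][1]:
  [0] (1,1) acc=0 (h:0 v:0)
  [1] (1,1) acc=0 (h:0 v:0)
  [2] (1,1) acc=51 (h:6 v:51)
OS (2×2 grid), PE[1][1]:
  [0] (1,1) acc=0 (h:0 v:0)
  [1] (1,1) acc=0 (h:0 v:0)
  [2] (1,1) acc=72 (h:8 v:9)
RS (2×2 grid), PE[1][1]:
  [0] (1,1) acc=0 (h:0 v:0)
  [1] (1,1) acc=0 (h:0 v:0)
  [2] (1,1) acc=42 (h:42 v:2)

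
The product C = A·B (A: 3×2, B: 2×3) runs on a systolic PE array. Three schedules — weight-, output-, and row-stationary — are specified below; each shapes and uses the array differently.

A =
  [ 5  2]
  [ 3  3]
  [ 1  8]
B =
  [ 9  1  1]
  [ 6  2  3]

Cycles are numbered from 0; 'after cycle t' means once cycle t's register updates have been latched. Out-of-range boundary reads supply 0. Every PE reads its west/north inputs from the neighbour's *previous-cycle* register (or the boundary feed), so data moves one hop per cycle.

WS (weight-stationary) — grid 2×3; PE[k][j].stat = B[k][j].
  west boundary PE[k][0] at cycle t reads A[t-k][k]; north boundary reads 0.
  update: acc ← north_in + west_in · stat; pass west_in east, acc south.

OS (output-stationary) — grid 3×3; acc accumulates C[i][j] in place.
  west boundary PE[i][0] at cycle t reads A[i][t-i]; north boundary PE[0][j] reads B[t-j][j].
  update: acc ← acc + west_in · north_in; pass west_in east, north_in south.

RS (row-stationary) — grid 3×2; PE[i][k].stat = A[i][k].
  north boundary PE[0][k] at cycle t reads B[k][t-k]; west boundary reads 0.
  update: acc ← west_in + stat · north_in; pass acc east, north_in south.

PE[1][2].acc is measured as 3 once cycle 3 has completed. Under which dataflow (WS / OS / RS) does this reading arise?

WS [2×3] PE[1][2] across cycles:
  after 0 — PE[1][2] acc=0, pass-E 0, pass-S 0
  after 1 — PE[1][2] acc=0, pass-E 0, pass-S 0
  after 2 — PE[1][2] acc=0, pass-E 0, pass-S 0
  after 3 — PE[1][2] acc=11, pass-E 2, pass-S 11
OS [3×3] PE[1][2] across cycles:
  after 0 — PE[1][2] acc=0, pass-E 0, pass-S 0
  after 1 — PE[1][2] acc=0, pass-E 0, pass-S 0
  after 2 — PE[1][2] acc=0, pass-E 0, pass-S 0
  after 3 — PE[1][2] acc=3, pass-E 3, pass-S 1
— RS: 3×2 array has no PE[1][2].

dataflow = OS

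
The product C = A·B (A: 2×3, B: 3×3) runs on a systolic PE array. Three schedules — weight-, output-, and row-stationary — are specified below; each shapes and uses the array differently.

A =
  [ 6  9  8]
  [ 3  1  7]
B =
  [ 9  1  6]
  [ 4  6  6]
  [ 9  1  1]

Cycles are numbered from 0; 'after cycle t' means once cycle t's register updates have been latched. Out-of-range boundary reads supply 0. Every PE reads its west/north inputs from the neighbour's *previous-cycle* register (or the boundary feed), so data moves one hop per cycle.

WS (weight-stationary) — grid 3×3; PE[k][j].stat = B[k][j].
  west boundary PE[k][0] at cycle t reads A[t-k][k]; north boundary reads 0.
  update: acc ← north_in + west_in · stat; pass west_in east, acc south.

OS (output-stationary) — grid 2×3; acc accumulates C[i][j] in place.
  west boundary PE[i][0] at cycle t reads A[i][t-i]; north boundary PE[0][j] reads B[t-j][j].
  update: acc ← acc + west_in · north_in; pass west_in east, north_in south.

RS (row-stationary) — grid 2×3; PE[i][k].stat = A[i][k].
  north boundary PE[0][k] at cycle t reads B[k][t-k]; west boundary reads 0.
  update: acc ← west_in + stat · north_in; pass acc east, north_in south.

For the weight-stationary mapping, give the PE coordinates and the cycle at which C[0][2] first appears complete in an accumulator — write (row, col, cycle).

Under WS, C[0][2] lands at PE[2][2]:
  @0  [2,2]  acc 0  |  →0  ↓0
  @1  [2,2]  acc 0  |  →0  ↓0
  @2  [2,2]  acc 0  |  →0  ↓0
  @3  [2,2]  acc 0  |  →0  ↓0
  @4  [2,2]  acc 98  |  →8  ↓98

(row, col, cycle) = (2, 2, 4)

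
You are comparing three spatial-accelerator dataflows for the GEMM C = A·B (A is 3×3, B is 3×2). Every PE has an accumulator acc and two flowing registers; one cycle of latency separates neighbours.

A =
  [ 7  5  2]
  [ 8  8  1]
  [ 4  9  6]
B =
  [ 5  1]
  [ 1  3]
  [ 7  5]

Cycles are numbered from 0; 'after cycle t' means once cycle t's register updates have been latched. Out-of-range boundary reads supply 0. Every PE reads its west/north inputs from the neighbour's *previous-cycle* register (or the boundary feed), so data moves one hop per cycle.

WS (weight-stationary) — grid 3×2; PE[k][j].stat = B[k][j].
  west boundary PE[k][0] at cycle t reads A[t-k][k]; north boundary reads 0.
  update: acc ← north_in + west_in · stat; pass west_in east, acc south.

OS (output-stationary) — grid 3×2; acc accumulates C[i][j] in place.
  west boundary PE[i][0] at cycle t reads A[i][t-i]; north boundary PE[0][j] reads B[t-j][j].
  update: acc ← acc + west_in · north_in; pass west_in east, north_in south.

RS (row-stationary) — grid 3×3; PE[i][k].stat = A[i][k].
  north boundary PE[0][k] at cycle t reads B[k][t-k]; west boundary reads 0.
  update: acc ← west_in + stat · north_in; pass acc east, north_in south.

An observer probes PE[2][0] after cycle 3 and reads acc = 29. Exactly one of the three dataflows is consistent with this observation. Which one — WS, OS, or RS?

Under WS (3×2), PE[2][0]:
  cycle 0: PE[2][0] → acc 0, east 0, south 0
  cycle 1: PE[2][0] → acc 0, east 0, south 0
  cycle 2: PE[2][0] → acc 54, east 2, south 54
  cycle 3: PE[2][0] → acc 55, east 1, south 55
Under OS (3×2), PE[2][0]:
  cycle 0: PE[2][0] → acc 0, east 0, south 0
  cycle 1: PE[2][0] → acc 0, east 0, south 0
  cycle 2: PE[2][0] → acc 20, east 4, south 5
  cycle 3: PE[2][0] → acc 29, east 9, south 1
Under RS (3×3), PE[2][0]:
  cycle 0: PE[2][0] → acc 0, east 0, south 0
  cycle 1: PE[2][0] → acc 0, east 0, south 0
  cycle 2: PE[2][0] → acc 20, east 20, south 5
  cycle 3: PE[2][0] → acc 4, east 4, south 1

dataflow = OS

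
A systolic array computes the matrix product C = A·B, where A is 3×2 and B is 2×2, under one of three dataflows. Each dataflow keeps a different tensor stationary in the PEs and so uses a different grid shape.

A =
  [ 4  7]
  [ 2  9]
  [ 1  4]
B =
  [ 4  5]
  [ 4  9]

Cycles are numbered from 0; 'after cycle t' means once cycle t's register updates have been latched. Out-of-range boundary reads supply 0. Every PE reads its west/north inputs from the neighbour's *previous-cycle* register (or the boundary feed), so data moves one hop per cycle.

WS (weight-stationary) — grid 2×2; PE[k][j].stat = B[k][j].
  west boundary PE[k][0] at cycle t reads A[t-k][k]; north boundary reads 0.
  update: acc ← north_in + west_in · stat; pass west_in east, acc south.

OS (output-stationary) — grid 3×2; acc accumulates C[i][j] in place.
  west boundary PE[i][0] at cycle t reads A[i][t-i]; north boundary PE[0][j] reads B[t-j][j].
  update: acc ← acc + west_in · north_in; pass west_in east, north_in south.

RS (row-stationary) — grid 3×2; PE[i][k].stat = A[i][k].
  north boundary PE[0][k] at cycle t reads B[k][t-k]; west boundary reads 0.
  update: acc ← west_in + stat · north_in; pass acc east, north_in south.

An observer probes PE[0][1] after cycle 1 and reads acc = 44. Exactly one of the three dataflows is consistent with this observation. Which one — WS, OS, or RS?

WS [2×2] PE[0][1] across cycles:
  @0  [0,1]  acc 0  |  →0  ↓0
  @1  [0,1]  acc 20  |  →4  ↓20
OS [3×2] PE[0][1] across cycles:
  @0  [0,1]  acc 0  |  →0  ↓0
  @1  [0,1]  acc 20  |  →4  ↓5
RS [3×2] PE[0][1] across cycles:
  @0  [0,1]  acc 0  |  →0  ↓0
  @1  [0,1]  acc 44  |  →44  ↓4

dataflow = RS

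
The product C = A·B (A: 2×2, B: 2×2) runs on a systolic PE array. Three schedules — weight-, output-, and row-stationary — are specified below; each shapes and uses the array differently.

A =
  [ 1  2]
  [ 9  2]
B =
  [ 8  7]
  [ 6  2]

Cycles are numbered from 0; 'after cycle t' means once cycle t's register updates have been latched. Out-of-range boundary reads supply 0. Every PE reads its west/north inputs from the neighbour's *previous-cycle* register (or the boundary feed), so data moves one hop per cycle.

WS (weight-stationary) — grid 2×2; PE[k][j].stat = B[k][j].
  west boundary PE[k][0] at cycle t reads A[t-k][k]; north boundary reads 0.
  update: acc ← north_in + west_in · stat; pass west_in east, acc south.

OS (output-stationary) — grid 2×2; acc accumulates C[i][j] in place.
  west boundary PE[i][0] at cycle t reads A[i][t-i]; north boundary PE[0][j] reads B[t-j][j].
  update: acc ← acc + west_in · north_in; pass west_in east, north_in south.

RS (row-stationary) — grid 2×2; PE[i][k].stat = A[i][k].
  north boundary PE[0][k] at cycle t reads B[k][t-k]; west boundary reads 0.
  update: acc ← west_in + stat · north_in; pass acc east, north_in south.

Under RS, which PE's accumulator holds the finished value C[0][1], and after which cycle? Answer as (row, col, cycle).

(row, col, cycle) = (0, 1, 2)

RS: C[0][1] accumulates in PE[0][1]:
  after 0 — PE[0][1] acc=0, pass-E 0, pass-S 0
  after 1 — PE[0][1] acc=20, pass-E 20, pass-S 6
  after 2 — PE[0][1] acc=11, pass-E 11, pass-S 2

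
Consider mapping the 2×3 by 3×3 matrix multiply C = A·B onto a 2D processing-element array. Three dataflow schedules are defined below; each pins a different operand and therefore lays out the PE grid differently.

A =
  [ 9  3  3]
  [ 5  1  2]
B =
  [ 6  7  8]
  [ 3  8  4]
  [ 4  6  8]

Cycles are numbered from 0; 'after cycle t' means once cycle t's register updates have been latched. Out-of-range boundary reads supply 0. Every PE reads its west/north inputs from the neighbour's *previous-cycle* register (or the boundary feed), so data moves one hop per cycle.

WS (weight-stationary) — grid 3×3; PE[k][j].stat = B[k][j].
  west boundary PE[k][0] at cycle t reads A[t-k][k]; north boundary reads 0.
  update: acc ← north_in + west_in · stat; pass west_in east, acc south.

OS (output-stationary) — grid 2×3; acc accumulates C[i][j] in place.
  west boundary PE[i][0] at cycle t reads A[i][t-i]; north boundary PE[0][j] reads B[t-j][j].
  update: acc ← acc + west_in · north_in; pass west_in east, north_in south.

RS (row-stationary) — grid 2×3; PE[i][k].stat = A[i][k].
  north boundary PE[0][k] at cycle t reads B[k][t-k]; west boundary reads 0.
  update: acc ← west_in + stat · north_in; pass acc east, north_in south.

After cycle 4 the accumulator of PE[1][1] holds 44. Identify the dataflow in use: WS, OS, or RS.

dataflow = RS

Under WS (3×3), PE[1][1]:
  c0 r1c1: 0 / 0 / 0
  c1 r1c1: 0 / 0 / 0
  c2 r1c1: 87 / 3 / 87
  c3 r1c1: 43 / 1 / 43
  c4 r1c1: 0 / 0 / 0
Under OS (2×3), PE[1][1]:
  c0 r1c1: 0 / 0 / 0
  c1 r1c1: 0 / 0 / 0
  c2 r1c1: 35 / 5 / 7
  c3 r1c1: 43 / 1 / 8
  c4 r1c1: 55 / 2 / 6
Under RS (2×3), PE[1][1]:
  c0 r1c1: 0 / 0 / 0
  c1 r1c1: 0 / 0 / 0
  c2 r1c1: 33 / 33 / 3
  c3 r1c1: 43 / 43 / 8
  c4 r1c1: 44 / 44 / 4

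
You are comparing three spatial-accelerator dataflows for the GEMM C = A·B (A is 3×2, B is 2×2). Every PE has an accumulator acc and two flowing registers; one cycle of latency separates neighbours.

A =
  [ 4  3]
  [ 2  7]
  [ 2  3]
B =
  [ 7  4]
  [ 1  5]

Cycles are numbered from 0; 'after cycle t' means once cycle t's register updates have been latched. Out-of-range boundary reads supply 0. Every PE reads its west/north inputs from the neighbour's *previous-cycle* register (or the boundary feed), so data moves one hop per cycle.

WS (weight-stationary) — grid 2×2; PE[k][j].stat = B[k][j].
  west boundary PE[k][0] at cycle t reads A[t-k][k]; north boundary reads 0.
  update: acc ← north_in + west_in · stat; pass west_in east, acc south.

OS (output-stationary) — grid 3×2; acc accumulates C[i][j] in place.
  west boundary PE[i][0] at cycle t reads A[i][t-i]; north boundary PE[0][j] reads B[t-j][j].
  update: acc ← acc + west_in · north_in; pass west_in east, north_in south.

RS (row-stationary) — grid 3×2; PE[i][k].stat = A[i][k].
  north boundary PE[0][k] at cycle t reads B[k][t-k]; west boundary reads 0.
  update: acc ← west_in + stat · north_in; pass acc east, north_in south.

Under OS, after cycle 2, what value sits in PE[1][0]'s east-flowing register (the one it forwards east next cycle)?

OS (3×2). Following PE[1][0] plus its west/north inputs:
  [0] (0,0) acc=28 (h:4 v:7)
  [0] (1,0) acc=0 (h:0 v:0)
  [1] (0,0) acc=31 (h:3 v:1)
  [1] (1,0) acc=14 (h:2 v:7)
  [2] (0,0) acc=31 (h:0 v:0)
  [2] (1,0) acc=21 (h:7 v:1)

register = 7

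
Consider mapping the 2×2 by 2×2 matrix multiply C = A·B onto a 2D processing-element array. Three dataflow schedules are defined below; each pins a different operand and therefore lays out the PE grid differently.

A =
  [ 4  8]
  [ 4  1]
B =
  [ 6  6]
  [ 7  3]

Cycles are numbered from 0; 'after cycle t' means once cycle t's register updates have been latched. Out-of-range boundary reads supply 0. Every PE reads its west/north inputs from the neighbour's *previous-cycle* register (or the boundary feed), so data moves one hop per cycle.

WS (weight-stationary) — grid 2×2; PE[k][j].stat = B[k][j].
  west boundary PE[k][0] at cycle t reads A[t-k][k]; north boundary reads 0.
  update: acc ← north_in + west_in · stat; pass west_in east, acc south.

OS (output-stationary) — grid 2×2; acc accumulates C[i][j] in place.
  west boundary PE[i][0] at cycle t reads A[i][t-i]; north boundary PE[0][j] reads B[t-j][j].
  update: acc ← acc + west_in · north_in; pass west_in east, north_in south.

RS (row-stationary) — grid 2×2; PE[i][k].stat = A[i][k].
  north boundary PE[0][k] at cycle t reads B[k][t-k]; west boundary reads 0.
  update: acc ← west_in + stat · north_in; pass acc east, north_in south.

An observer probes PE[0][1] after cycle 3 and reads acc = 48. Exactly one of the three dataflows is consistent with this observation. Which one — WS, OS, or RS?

Under WS (2×2), PE[0][1]:
  t=0 PE[0][1]: acc=0 h=0 v=0
  t=1 PE[0][1]: acc=24 h=4 v=24
  t=2 PE[0][1]: acc=24 h=4 v=24
  t=3 PE[0][1]: acc=0 h=0 v=0
Under OS (2×2), PE[0][1]:
  t=0 PE[0][1]: acc=0 h=0 v=0
  t=1 PE[0][1]: acc=24 h=4 v=6
  t=2 PE[0][1]: acc=48 h=8 v=3
  t=3 PE[0][1]: acc=48 h=0 v=0
Under RS (2×2), PE[0][1]:
  t=0 PE[0][1]: acc=0 h=0 v=0
  t=1 PE[0][1]: acc=80 h=80 v=7
  t=2 PE[0][1]: acc=48 h=48 v=3
  t=3 PE[0][1]: acc=0 h=0 v=0

dataflow = OS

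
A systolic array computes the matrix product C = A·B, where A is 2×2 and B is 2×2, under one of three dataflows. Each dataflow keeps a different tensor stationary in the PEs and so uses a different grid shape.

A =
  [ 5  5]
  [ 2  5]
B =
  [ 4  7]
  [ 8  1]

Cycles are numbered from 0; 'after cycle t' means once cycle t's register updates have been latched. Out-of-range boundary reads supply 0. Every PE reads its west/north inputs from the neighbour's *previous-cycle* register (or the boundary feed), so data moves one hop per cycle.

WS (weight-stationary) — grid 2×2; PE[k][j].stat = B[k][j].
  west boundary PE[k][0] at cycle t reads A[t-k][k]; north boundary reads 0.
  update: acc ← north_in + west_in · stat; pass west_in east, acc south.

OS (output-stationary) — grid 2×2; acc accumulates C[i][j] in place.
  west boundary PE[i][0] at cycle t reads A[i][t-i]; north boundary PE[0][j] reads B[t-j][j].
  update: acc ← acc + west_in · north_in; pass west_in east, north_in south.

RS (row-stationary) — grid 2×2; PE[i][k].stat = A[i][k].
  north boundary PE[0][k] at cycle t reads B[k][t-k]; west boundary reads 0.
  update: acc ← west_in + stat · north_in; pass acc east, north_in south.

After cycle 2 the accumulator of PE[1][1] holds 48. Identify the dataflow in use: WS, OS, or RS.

dataflow = RS

— WS: 2×2; PE[1][1] trace:
  c0 r1c1: 0 / 0 / 0
  c1 r1c1: 0 / 0 / 0
  c2 r1c1: 40 / 5 / 40
— OS: 2×2; PE[1][1] trace:
  c0 r1c1: 0 / 0 / 0
  c1 r1c1: 0 / 0 / 0
  c2 r1c1: 14 / 2 / 7
— RS: 2×2; PE[1][1] trace:
  c0 r1c1: 0 / 0 / 0
  c1 r1c1: 0 / 0 / 0
  c2 r1c1: 48 / 48 / 8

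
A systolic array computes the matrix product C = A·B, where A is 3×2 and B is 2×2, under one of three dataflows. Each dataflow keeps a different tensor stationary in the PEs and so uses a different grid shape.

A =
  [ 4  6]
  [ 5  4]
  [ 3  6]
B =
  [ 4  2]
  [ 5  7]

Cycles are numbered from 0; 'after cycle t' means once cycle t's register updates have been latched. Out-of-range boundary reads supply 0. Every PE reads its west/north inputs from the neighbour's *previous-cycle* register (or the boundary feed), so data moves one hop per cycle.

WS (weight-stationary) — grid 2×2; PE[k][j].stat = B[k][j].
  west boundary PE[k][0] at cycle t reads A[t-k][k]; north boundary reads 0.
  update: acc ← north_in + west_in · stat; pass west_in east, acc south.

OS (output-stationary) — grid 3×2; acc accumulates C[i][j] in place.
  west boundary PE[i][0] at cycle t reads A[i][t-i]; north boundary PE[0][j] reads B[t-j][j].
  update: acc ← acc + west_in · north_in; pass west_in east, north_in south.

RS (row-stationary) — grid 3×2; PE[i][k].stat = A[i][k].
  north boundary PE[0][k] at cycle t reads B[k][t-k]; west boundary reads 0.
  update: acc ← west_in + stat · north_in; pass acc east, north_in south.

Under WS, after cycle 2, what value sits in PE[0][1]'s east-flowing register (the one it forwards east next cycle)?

register = 5

Tracing WS — 2×2 array, target PE[0][1]:
  after 0 — PE[0][0] acc=16, pass-E 4, pass-S 16
  after 0 — PE[0][1] acc=0, pass-E 0, pass-S 0
  after 1 — PE[0][0] acc=20, pass-E 5, pass-S 20
  after 1 — PE[0][1] acc=8, pass-E 4, pass-S 8
  after 2 — PE[0][0] acc=12, pass-E 3, pass-S 12
  after 2 — PE[0][1] acc=10, pass-E 5, pass-S 10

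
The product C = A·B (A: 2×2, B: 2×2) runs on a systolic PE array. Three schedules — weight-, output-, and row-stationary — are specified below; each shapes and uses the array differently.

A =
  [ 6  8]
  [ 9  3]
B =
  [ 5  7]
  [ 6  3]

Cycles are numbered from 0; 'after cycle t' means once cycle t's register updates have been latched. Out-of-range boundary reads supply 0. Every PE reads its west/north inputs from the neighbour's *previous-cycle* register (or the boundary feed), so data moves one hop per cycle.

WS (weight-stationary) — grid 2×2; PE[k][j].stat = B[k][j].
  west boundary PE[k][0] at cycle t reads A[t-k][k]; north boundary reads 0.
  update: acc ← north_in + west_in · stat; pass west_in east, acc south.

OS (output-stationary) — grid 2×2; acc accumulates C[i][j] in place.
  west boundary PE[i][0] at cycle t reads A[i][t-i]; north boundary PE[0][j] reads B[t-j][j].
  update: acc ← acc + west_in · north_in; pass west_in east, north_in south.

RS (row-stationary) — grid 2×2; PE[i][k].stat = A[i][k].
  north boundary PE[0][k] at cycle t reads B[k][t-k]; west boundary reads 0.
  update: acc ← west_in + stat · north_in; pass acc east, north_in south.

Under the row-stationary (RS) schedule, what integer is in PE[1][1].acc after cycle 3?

RS (2×2). Following PE[1][1] plus its west/north inputs:
  step 0 · PE0,1: acc=0; fwd→0 fwd↓0
  step 0 · PE1,0: acc=0; fwd→0 fwd↓0
  step 0 · PE1,1: acc=0; fwd→0 fwd↓0
  step 1 · PE0,1: acc=78; fwd→78 fwd↓6
  step 1 · PE1,0: acc=45; fwd→45 fwd↓5
  step 1 · PE1,1: acc=0; fwd→0 fwd↓0
  step 2 · PE0,1: acc=66; fwd→66 fwd↓3
  step 2 · PE1,0: acc=63; fwd→63 fwd↓7
  step 2 · PE1,1: acc=63; fwd→63 fwd↓6
  step 3 · PE0,1: acc=0; fwd→0 fwd↓0
  step 3 · PE1,0: acc=0; fwd→0 fwd↓0
  step 3 · PE1,1: acc=72; fwd→72 fwd↓3

PE[1][1].acc = 72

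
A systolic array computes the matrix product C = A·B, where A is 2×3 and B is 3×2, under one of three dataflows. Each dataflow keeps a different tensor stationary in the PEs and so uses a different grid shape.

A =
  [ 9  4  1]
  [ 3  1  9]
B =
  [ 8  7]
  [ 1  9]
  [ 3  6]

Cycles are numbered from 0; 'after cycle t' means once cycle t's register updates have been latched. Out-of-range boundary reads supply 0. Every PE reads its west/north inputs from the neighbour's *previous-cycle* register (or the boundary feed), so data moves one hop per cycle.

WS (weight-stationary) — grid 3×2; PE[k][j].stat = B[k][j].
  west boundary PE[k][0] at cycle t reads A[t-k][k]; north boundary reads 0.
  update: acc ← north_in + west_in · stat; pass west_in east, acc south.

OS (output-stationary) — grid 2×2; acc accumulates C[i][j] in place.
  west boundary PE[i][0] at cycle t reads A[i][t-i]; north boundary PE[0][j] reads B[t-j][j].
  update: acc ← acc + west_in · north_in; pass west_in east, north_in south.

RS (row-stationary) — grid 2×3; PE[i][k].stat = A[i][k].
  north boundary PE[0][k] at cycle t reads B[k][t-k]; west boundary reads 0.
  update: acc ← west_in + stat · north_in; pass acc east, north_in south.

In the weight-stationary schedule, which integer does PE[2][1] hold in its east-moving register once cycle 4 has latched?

WS on a 3×2 grid — tracing PE[2][1] and its feeders:
  [0] (1,1) acc=0 (h:0 v:0)
  [0] (2,0) acc=0 (h:0 v:0)
  [0] (2,1) acc=0 (h:0 v:0)
  [1] (1,1) acc=0 (h:0 v:0)
  [1] (2,0) acc=0 (h:0 v:0)
  [1] (2,1) acc=0 (h:0 v:0)
  [2] (1,1) acc=99 (h:4 v:99)
  [2] (2,0) acc=79 (h:1 v:79)
  [2] (2,1) acc=0 (h:0 v:0)
  [3] (1,1) acc=30 (h:1 v:30)
  [3] (2,0) acc=52 (h:9 v:52)
  [3] (2,1) acc=105 (h:1 v:105)
  [4] (1,1) acc=0 (h:0 v:0)
  [4] (2,0) acc=0 (h:0 v:0)
  [4] (2,1) acc=84 (h:9 v:84)

register = 9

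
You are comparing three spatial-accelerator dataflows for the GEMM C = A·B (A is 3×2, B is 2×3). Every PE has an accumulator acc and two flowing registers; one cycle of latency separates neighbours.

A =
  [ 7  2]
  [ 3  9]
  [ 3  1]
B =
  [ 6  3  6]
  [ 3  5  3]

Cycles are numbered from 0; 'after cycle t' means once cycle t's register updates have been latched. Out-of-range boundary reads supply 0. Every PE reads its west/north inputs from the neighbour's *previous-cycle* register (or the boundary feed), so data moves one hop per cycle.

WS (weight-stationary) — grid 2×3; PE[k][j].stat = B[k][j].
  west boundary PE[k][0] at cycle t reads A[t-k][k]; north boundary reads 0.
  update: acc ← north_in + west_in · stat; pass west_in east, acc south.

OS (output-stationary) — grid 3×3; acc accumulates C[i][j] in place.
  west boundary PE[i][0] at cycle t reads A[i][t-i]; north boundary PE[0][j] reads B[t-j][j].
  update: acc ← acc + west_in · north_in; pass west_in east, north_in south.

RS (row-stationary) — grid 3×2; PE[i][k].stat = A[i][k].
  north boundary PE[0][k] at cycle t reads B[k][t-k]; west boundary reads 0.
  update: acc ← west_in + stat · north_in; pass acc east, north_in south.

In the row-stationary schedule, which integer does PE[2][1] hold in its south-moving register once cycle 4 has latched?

register = 5

Tracing RS — 3×2 array, target PE[2][1]:
  after 0 — PE[1][1] acc=0, pass-E 0, pass-S 0
  after 0 — PE[2][0] acc=0, pass-E 0, pass-S 0
  after 0 — PE[2][1] acc=0, pass-E 0, pass-S 0
  after 1 — PE[1][1] acc=0, pass-E 0, pass-S 0
  after 1 — PE[2][0] acc=0, pass-E 0, pass-S 0
  after 1 — PE[2][1] acc=0, pass-E 0, pass-S 0
  after 2 — PE[1][1] acc=45, pass-E 45, pass-S 3
  after 2 — PE[2][0] acc=18, pass-E 18, pass-S 6
  after 2 — PE[2][1] acc=0, pass-E 0, pass-S 0
  after 3 — PE[1][1] acc=54, pass-E 54, pass-S 5
  after 3 — PE[2][0] acc=9, pass-E 9, pass-S 3
  after 3 — PE[2][1] acc=21, pass-E 21, pass-S 3
  after 4 — PE[1][1] acc=45, pass-E 45, pass-S 3
  after 4 — PE[2][0] acc=18, pass-E 18, pass-S 6
  after 4 — PE[2][1] acc=14, pass-E 14, pass-S 5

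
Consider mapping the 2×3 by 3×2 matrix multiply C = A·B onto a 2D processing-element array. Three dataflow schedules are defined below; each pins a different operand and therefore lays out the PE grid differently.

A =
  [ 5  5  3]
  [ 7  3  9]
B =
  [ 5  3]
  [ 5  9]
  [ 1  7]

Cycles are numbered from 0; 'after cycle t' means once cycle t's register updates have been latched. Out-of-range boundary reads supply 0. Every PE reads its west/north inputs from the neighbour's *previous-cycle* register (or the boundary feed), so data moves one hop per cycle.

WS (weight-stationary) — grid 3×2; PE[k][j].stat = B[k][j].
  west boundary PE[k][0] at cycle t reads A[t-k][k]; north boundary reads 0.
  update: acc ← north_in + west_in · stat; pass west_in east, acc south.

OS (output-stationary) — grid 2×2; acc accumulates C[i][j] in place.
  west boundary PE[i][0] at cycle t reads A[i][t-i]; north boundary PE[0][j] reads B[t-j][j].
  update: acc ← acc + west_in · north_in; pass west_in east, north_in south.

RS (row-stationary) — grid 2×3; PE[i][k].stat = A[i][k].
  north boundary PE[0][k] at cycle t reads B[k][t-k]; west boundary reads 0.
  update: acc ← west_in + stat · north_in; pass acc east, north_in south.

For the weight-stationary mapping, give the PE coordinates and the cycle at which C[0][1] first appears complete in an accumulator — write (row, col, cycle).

(row, col, cycle) = (2, 1, 3)

Under WS, C[0][1] lands at PE[2][1]:
  t=0 PE[2][1]: acc=0 h=0 v=0
  t=1 PE[2][1]: acc=0 h=0 v=0
  t=2 PE[2][1]: acc=0 h=0 v=0
  t=3 PE[2][1]: acc=81 h=3 v=81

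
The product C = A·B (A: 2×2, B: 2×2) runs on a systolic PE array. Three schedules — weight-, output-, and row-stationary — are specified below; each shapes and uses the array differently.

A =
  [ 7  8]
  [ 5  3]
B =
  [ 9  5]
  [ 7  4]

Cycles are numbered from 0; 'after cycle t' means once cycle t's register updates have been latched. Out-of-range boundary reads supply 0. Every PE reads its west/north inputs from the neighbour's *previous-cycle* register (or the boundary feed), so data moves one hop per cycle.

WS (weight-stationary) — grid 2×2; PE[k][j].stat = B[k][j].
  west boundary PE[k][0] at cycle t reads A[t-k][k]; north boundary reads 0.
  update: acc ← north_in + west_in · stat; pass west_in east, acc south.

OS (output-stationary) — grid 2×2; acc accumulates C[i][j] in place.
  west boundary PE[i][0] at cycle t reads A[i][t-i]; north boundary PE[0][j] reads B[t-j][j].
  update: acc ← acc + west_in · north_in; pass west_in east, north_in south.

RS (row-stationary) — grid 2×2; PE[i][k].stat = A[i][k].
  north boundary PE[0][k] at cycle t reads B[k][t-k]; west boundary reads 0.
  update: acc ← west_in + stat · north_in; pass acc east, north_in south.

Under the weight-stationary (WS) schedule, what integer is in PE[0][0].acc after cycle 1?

PE[0][0].acc = 45

WS (2×2). Following PE[0][0] plus its west/north inputs:
  after 0 — PE[0][0] acc=63, pass-E 7, pass-S 63
  after 1 — PE[0][0] acc=45, pass-E 5, pass-S 45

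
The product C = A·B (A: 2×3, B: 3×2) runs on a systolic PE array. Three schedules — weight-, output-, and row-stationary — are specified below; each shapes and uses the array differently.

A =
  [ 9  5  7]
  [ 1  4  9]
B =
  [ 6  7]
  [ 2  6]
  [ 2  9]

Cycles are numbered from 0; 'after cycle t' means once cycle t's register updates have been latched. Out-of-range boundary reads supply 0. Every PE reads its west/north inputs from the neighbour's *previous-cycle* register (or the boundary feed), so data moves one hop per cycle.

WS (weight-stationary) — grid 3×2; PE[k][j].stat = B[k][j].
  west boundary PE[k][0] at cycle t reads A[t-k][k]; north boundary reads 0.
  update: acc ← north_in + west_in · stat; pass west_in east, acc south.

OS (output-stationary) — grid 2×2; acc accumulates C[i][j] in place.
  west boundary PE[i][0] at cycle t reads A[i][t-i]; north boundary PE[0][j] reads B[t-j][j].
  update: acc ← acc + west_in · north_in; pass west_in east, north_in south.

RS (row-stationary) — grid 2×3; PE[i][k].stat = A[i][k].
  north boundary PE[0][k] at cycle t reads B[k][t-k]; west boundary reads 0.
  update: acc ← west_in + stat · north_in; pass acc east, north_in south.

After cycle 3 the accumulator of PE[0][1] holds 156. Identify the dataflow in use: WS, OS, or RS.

dataflow = OS

— WS: 3×2; PE[0][1] trace:
  step 0 · PE0,1: acc=0; fwd→0 fwd↓0
  step 1 · PE0,1: acc=63; fwd→9 fwd↓63
  step 2 · PE0,1: acc=7; fwd→1 fwd↓7
  step 3 · PE0,1: acc=0; fwd→0 fwd↓0
— OS: 2×2; PE[0][1] trace:
  step 0 · PE0,1: acc=0; fwd→0 fwd↓0
  step 1 · PE0,1: acc=63; fwd→9 fwd↓7
  step 2 · PE0,1: acc=93; fwd→5 fwd↓6
  step 3 · PE0,1: acc=156; fwd→7 fwd↓9
— RS: 2×3; PE[0][1] trace:
  step 0 · PE0,1: acc=0; fwd→0 fwd↓0
  step 1 · PE0,1: acc=64; fwd→64 fwd↓2
  step 2 · PE0,1: acc=93; fwd→93 fwd↓6
  step 3 · PE0,1: acc=0; fwd→0 fwd↓0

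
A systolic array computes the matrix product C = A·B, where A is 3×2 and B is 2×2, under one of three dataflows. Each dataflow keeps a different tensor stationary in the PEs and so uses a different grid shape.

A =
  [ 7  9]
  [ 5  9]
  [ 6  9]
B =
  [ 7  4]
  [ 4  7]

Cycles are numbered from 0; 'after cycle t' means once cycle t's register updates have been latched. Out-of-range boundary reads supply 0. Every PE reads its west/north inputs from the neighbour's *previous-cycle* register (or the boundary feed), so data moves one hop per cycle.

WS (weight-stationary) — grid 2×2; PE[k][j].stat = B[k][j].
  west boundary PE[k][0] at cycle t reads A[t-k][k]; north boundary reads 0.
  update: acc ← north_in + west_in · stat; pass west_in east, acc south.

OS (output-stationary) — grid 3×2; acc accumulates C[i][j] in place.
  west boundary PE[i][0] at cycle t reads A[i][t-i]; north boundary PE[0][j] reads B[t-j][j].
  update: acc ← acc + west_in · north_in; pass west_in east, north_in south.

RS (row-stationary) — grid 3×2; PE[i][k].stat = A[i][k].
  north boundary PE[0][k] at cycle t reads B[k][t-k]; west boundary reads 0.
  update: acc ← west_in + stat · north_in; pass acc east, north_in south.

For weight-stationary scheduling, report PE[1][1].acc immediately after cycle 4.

WS on a 2×2 grid — tracing PE[1][1] and its feeders:
  t=0 PE[0][1]: acc=0 h=0 v=0
  t=0 PE[1][0]: acc=0 h=0 v=0
  t=0 PE[1][1]: acc=0 h=0 v=0
  t=1 PE[0][1]: acc=28 h=7 v=28
  t=1 PE[1][0]: acc=85 h=9 v=85
  t=1 PE[1][1]: acc=0 h=0 v=0
  t=2 PE[0][1]: acc=20 h=5 v=20
  t=2 PE[1][0]: acc=71 h=9 v=71
  t=2 PE[1][1]: acc=91 h=9 v=91
  t=3 PE[0][1]: acc=24 h=6 v=24
  t=3 PE[1][0]: acc=78 h=9 v=78
  t=3 PE[1][1]: acc=83 h=9 v=83
  t=4 PE[0][1]: acc=0 h=0 v=0
  t=4 PE[1][0]: acc=0 h=0 v=0
  t=4 PE[1][1]: acc=87 h=9 v=87

PE[1][1].acc = 87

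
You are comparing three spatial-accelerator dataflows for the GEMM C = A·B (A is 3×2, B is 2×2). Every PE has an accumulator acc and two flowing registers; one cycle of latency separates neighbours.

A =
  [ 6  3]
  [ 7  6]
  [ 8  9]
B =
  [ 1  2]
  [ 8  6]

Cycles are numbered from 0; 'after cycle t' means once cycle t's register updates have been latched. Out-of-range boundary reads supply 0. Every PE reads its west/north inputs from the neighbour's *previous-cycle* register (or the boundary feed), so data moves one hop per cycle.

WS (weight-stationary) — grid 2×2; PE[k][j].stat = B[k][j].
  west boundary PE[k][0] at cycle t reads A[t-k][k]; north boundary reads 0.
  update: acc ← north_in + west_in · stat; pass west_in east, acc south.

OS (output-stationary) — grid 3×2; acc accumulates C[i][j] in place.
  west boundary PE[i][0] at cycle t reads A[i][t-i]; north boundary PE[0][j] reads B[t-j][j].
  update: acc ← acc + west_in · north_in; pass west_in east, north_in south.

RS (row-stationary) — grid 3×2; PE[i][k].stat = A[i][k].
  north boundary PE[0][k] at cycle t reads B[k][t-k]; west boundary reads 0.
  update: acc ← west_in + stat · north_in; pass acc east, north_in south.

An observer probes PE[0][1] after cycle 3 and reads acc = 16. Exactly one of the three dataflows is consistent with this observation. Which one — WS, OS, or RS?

dataflow = WS

Under WS (2×2), PE[0][1]:
  c0 r0c1: 0 / 0 / 0
  c1 r0c1: 12 / 6 / 12
  c2 r0c1: 14 / 7 / 14
  c3 r0c1: 16 / 8 / 16
Under OS (3×2), PE[0][1]:
  c0 r0c1: 0 / 0 / 0
  c1 r0c1: 12 / 6 / 2
  c2 r0c1: 30 / 3 / 6
  c3 r0c1: 30 / 0 / 0
Under RS (3×2), PE[0][1]:
  c0 r0c1: 0 / 0 / 0
  c1 r0c1: 30 / 30 / 8
  c2 r0c1: 30 / 30 / 6
  c3 r0c1: 0 / 0 / 0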